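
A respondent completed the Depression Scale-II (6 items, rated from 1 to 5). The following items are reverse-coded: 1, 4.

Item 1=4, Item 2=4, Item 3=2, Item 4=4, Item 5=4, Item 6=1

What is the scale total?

Reversing items 1 and 4 with 6 − raw:
Total = (6−4) + 4 + 2 + (6−4) + 4 + 1
      = 2 + 4 + 2 + 2 + 4 + 1 = 15

15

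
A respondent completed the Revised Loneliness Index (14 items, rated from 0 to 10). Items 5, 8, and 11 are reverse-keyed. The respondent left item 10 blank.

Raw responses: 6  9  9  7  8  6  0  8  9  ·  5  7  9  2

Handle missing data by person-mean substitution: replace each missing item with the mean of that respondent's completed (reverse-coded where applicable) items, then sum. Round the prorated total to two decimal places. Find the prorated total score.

Reverse-coded (reverse-coded value = 10 − response):
  item 5: 10 − 8 = 2
  item 8: 10 − 8 = 2
  item 11: 10 − 5 = 5
Completed scored items (13 of 14): 6, 9, 9, 7, 2, 6, 0, 2, 9, 5, 7, 9, 2; sum = 73.
Person mean = 73 / 13 ≈ 5.6154
Prorated total = (73 / 13) × 14 = 78.62 (to 2 dp)

78.62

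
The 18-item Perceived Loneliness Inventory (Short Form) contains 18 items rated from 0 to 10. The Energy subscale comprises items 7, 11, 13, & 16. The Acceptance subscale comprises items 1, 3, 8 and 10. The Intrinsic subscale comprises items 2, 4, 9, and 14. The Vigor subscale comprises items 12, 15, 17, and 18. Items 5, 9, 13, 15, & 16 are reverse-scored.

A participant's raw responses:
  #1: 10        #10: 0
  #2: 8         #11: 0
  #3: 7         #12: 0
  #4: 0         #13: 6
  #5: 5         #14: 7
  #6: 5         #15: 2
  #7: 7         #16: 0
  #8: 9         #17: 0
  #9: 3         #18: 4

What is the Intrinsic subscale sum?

Intrinsic items: 2, 4, 9, 14.
Of these, item 9 is reverse-scored; on a 0–10 scale, reversed = 10 − raw.
  item 2: 8
  item 4: 0
  item 9: 10 − 3 = 7
  item 14: 7
Sum = 8 + 0 + 7 + 7 = 22

22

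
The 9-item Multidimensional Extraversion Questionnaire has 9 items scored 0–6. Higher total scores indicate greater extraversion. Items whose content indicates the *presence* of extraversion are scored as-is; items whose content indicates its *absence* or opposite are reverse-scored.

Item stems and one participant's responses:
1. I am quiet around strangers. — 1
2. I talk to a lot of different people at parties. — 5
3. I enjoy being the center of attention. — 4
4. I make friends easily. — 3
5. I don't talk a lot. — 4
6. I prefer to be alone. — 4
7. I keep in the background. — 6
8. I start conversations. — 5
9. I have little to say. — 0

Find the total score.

32

Items 1, 5, 6, 7, 9 describe the absence/opposite of extraversion → reverse-score.
on a 0–6 scale, reversed = 6 − raw.
  item 1: 6 − 1 = 5
  item 2: 5
  item 3: 4
  item 4: 3
  item 5: 6 − 4 = 2
  item 6: 6 − 4 = 2
  item 7: 6 − 6 = 0
  item 8: 5
  item 9: 6 − 0 = 6
Total = 5 + 5 + 4 + 3 + 2 + 2 + 0 + 5 + 6 = 32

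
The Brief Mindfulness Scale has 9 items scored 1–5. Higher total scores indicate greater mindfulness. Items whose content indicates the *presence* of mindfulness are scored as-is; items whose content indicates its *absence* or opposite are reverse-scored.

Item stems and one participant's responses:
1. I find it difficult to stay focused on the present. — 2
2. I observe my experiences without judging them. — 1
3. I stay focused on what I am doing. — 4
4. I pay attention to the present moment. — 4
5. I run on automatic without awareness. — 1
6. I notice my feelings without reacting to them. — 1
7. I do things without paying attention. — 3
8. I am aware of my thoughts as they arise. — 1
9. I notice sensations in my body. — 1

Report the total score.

Items 1, 5, 7 describe the absence/opposite of mindfulness → reverse-score.
reversed = (1+5) − raw = 6 − raw.
  item 1: 6 − 2 = 4
  item 2: 1
  item 3: 4
  item 4: 4
  item 5: 6 − 1 = 5
  item 6: 1
  item 7: 6 − 3 = 3
  item 8: 1
  item 9: 1
Total = 4 + 1 + 4 + 4 + 5 + 1 + 3 + 1 + 1 = 24

24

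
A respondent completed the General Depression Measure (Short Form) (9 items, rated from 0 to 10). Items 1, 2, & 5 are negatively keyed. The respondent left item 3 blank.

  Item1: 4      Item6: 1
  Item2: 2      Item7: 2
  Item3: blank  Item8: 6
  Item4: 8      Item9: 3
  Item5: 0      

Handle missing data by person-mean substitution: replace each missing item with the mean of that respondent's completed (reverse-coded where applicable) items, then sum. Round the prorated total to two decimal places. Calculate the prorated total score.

Reverse-coded (reversed = (0+10) − raw = 10 − raw):
  item 1: 10 − 4 = 6
  item 2: 10 − 2 = 8
  item 5: 10 − 0 = 10
Completed scored items (8 of 9): 6, 8, 8, 10, 1, 2, 6, 3; sum = 44.
Person mean = 44 / 8 ≈ 5.5000
Prorated total = (44 / 8) × 9 = 49.50 (to 2 dp)

49.50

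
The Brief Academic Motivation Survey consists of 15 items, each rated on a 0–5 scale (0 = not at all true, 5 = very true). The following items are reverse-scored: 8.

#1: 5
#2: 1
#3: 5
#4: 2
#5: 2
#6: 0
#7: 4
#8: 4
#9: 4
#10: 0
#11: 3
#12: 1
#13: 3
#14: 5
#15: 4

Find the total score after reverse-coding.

Reversing item 8 with 5 − raw:
Total = 5 + 1 + 5 + 2 + 2 + 0 + 4 + (5−4) + 4 + 0 + 3 + 1 + 3 + 5 + 4
      = 5 + 1 + 5 + 2 + 2 + 0 + 4 + 1 + 4 + 0 + 3 + 1 + 3 + 5 + 4 = 40

40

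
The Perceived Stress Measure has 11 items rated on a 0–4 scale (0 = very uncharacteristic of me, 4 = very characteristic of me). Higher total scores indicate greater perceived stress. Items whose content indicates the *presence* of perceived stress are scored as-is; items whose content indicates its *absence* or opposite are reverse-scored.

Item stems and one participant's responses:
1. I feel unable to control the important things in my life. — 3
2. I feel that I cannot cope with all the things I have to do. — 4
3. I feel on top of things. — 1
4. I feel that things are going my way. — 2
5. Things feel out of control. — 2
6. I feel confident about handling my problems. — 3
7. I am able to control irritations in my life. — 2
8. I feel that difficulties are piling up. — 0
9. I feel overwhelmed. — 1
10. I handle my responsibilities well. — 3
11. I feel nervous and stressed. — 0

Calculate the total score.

19

Items 3, 4, 6, 7, 10 describe the absence/opposite of perceived stress → reverse-score.
reversed = (0+4) − raw = 4 − raw.
  item 1: 3
  item 2: 4
  item 3: 4 − 1 = 3
  item 4: 4 − 2 = 2
  item 5: 2
  item 6: 4 − 3 = 1
  item 7: 4 − 2 = 2
  item 8: 0
  item 9: 1
  item 10: 4 − 3 = 1
  item 11: 0
Total = 3 + 4 + 3 + 2 + 2 + 1 + 2 + 0 + 1 + 1 + 0 = 19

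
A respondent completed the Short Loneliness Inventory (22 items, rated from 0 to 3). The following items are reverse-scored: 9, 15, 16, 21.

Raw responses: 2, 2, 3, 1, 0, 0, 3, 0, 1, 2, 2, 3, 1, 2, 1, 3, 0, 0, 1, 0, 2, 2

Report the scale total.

29

Raw sum = 31. Reverse-scored items: 9, 15, 16, 21; their raw sum = 7.
Each reversal replaces raw with 3 − raw, changing the total by 3 − 2·raw per item.
Total = 31 + 4·3 − 2·7 = 31 + 12 − 14 = 29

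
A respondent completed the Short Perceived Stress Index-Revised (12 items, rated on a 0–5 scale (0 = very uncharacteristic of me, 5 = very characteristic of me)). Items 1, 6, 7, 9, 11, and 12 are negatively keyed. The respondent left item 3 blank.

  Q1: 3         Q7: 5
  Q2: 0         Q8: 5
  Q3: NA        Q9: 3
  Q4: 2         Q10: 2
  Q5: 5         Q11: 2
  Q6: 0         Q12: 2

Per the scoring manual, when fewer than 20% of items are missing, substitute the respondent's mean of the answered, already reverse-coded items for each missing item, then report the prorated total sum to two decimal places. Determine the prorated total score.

31.64

Reverse-coded (on a 0–5 scale, reversed = 5 − raw):
  item 1: 5 − 3 = 2
  item 6: 5 − 0 = 5
  item 7: 5 − 5 = 0
  item 9: 5 − 3 = 2
  item 11: 5 − 2 = 3
  item 12: 5 − 2 = 3
Completed scored items (11 of 12): 2, 0, 2, 5, 5, 0, 5, 2, 2, 3, 3; sum = 29.
Person mean = 29 / 11 ≈ 2.6364
Prorated total = (29 / 11) × 12 = 31.64 (to 2 dp)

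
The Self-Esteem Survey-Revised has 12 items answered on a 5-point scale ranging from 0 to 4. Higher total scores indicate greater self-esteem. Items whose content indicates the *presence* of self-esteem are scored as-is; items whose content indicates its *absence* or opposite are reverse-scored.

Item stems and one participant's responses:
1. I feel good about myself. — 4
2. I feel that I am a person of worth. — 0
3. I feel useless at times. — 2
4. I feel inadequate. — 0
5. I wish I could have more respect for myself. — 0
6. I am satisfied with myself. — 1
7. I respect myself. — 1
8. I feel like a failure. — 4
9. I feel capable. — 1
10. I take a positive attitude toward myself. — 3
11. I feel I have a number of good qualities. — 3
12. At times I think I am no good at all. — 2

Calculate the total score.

25

Items 3, 4, 5, 8, 12 describe the absence/opposite of self-esteem → reverse-score.
reversed = (0+4) − raw = 4 − raw.
  item 1: 4
  item 2: 0
  item 3: 4 − 2 = 2
  item 4: 4 − 0 = 4
  item 5: 4 − 0 = 4
  item 6: 1
  item 7: 1
  item 8: 4 − 4 = 0
  item 9: 1
  item 10: 3
  item 11: 3
  item 12: 4 − 2 = 2
Total = 4 + 0 + 2 + 4 + 4 + 1 + 1 + 0 + 1 + 3 + 3 + 2 = 25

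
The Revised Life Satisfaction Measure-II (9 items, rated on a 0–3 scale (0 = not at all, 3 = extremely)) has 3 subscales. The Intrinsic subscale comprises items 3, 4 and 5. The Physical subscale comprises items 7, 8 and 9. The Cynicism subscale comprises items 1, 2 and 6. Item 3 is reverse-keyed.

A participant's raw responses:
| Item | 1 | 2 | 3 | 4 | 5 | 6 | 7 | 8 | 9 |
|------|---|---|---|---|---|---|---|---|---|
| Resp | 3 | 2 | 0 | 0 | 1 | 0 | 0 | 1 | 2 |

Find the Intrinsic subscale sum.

Intrinsic items: 3, 4, 5.
Of these, item 3 is reverse-keyed; reverse-coded value = 3 − response.
  item 3: 3 − 0 = 3
  item 4: 0
  item 5: 1
Sum = 3 + 0 + 1 = 4

4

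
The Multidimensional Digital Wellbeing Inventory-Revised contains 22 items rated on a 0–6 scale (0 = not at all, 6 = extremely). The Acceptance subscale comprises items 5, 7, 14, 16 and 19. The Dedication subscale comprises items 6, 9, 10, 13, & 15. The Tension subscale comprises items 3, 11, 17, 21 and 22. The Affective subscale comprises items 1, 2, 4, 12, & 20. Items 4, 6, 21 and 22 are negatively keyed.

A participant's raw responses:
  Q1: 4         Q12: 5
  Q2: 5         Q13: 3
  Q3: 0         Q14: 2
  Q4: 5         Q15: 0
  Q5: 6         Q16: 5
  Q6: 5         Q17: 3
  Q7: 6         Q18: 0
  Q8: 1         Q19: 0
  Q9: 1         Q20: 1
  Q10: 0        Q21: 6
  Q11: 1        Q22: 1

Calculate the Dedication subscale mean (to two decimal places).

1.00

Dedication items: 6, 9, 10, 13, 15.
Of these, item 6 is negatively keyed; on a 0–6 scale, reversed = 6 − raw.
  item 6: 6 − 5 = 1
  item 9: 1
  item 10: 0
  item 13: 3
  item 15: 0
Sum = 1 + 1 + 0 + 3 + 0 = 5
Mean = 5 / 5 = 1.00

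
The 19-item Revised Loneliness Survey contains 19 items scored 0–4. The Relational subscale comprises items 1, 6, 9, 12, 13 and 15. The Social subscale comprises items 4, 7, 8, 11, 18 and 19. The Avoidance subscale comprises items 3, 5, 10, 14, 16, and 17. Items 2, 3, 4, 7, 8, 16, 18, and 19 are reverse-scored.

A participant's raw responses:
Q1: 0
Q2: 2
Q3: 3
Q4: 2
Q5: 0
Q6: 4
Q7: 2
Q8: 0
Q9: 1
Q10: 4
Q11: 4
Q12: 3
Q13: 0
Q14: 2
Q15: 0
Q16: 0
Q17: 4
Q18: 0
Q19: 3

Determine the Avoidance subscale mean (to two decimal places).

2.50

Avoidance items: 3, 5, 10, 14, 16, 17.
Of these, items 3 & 16 are reverse-scored; reverse-coded value = 4 − response.
  item 3: 4 − 3 = 1
  item 5: 0
  item 10: 4
  item 14: 2
  item 16: 4 − 0 = 4
  item 17: 4
Sum = 1 + 0 + 4 + 2 + 4 + 4 = 15
Mean = 15 / 6 = 2.50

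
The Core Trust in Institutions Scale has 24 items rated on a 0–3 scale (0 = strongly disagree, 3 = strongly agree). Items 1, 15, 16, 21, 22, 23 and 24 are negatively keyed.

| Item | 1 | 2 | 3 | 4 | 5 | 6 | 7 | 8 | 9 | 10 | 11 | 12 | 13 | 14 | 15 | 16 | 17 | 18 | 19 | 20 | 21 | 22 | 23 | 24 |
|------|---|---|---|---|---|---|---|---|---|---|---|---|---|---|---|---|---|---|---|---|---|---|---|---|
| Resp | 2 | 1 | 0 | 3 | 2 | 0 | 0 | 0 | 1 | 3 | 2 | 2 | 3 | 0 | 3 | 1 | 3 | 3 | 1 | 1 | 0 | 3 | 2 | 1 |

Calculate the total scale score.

Apply reverse scoring (reversed = (0+3) − raw = 3 − raw):
  item 1: 3 − 2 = 1
  item 15: 3 − 3 = 0
  item 16: 3 − 1 = 2
  item 21: 3 − 0 = 3
  item 22: 3 − 3 = 0
  item 23: 3 − 2 = 1
  item 24: 3 − 1 = 2
Scored responses: 1, 1, 0, 3, 2, 0, 0, 0, 1, 3, 2, 2, 3, 0, 0, 2, 3, 3, 1, 1, 3, 0, 1, 2
Total = 1 + 1 + 0 + 3 + 2 + 0 + 0 + 0 + 1 + 3 + 2 + 2 + 3 + 0 + 0 + 2 + 3 + 3 + 1 + 1 + 3 + 0 + 1 + 2 = 34

34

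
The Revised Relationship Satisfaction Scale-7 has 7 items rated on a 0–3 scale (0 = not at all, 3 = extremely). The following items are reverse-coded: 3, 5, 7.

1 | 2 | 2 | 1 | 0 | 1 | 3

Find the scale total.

Reversing items 3, 5 and 7 with 3 − raw:
Total = 1 + 2 + (3−2) + 1 + (3−0) + 1 + (3−3)
      = 1 + 2 + 1 + 1 + 3 + 1 + 0 = 9

9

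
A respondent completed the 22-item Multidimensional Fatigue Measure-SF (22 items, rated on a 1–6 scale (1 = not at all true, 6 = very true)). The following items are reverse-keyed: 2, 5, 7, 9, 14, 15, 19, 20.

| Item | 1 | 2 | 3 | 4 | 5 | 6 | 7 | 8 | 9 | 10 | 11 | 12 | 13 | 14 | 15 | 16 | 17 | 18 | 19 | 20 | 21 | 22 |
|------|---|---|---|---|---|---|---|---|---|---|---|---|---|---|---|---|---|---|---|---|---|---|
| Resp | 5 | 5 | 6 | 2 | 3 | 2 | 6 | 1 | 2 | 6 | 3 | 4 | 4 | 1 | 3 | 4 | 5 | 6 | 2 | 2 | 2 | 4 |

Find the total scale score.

Raw sum = 78. Reverse-keyed items: 2, 5, 7, 9, 14, 15, 19, 20; their raw sum = 24.
Each reversal replaces raw with 7 − raw, changing the total by 7 − 2·raw per item.
Total = 78 + 8·7 − 2·24 = 78 + 56 − 48 = 86

86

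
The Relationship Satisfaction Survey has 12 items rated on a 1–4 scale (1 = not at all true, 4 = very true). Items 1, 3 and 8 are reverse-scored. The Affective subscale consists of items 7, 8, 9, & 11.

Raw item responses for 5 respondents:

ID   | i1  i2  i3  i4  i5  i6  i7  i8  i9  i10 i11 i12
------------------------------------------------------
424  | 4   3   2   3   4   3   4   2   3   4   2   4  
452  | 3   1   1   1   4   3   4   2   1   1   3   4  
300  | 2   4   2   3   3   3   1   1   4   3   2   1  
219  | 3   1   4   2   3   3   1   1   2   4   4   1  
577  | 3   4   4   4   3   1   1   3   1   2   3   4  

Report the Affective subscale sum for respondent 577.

Respondent 577 raw: 3, 4, 4, 4, 3, 1, 1, 3, 1, 2, 3, 4.
Affective items: 7, 8, 9, 11.
Reverse-coded (on a 1–4 scale, reversed = 5 − raw):
  item 7: 1
  item 8: 5 − 3 = 2
  item 9: 1
  item 11: 3
Sum = 1 + 2 + 1 + 3 = 7

7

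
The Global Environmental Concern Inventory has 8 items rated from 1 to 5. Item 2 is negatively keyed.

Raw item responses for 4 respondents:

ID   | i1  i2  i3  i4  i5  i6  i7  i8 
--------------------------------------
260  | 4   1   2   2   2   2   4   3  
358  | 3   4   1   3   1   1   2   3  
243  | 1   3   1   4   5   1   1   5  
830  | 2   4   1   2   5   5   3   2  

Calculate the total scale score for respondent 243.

Respondent 243 raw: 1, 3, 1, 4, 5, 1, 1, 5.
Reverse-coded (reverse-coded value = 6 − response):
  item 1: 1
  item 2: 6 − 3 = 3
  item 3: 1
  item 4: 4
  item 5: 5
  item 6: 1
  item 7: 1
  item 8: 5
Sum = 1 + 3 + 1 + 4 + 5 + 1 + 1 + 5 = 21

21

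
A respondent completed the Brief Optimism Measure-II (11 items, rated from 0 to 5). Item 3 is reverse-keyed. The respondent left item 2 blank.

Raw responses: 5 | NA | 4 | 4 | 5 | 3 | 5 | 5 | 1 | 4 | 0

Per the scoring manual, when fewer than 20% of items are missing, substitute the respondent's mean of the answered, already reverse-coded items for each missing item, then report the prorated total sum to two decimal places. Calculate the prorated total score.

Reverse-coded (reverse-coded value = 5 − response):
  item 3: 5 − 4 = 1
Completed scored items (10 of 11): 5, 1, 4, 5, 3, 5, 5, 1, 4, 0; sum = 33.
Person mean = 33 / 10 ≈ 3.3000
Prorated total = (33 / 10) × 11 = 36.30 (to 2 dp)

36.30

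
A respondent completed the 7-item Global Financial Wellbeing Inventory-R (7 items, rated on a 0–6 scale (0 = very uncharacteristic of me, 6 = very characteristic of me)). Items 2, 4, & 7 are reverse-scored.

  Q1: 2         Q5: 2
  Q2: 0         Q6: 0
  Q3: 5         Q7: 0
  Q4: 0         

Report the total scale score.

Reversing items 2, 4 and 7 with 6 − raw:
Total = 2 + (6−0) + 5 + (6−0) + 2 + 0 + (6−0)
      = 2 + 6 + 5 + 6 + 2 + 0 + 6 = 27

27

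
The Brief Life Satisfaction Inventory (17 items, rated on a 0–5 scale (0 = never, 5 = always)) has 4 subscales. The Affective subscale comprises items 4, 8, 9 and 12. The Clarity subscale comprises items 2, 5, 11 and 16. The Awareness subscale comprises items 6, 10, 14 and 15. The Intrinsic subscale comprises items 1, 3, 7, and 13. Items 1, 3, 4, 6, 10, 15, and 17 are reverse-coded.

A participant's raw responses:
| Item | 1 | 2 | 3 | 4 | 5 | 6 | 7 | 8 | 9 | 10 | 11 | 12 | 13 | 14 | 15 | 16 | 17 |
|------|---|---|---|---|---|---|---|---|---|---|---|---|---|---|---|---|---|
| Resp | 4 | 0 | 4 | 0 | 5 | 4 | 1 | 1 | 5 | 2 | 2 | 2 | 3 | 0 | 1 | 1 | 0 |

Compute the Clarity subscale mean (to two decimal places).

2.00

Clarity items: 2, 5, 11, 16.
  item 2: 0
  item 5: 5
  item 11: 2
  item 16: 1
Sum = 0 + 5 + 2 + 1 = 8
Mean = 8 / 4 = 2.00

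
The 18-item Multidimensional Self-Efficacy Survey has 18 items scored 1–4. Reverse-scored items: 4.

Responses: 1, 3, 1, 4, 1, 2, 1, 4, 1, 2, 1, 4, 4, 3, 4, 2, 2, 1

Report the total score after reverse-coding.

Reverse-scored items use 5 − raw:
  item 4: 5 − 4 = 1
After reverse-coding: 1, 3, 1, 1, 1, 2, 1, 4, 1, 2, 1, 4, 4, 3, 4, 2, 2, 1
Total = 1 + 3 + 1 + 1 + 1 + 2 + 1 + 4 + 1 + 2 + 1 + 4 + 4 + 3 + 4 + 2 + 2 + 1 = 38

38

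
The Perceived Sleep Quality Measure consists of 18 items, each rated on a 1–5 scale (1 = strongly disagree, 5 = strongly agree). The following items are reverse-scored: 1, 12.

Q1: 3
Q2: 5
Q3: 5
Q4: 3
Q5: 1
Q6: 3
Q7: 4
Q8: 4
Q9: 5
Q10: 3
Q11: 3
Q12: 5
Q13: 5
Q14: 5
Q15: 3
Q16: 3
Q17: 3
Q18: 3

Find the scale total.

62

Apply reverse scoring (on a 1–5 scale, reversed = 6 − raw):
  item 1: 6 − 3 = 3
  item 12: 6 − 5 = 1
Scored responses: 3, 5, 5, 3, 1, 3, 4, 4, 5, 3, 3, 1, 5, 5, 3, 3, 3, 3
Total = 3 + 5 + 5 + 3 + 1 + 3 + 4 + 4 + 5 + 3 + 3 + 1 + 5 + 5 + 3 + 3 + 3 + 3 = 62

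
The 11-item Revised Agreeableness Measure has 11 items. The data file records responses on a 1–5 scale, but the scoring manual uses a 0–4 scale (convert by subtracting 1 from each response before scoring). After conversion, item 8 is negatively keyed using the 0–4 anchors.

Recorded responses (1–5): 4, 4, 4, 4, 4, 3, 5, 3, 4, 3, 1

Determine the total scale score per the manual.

28

Convert to 0–4: 3, 3, 3, 3, 3, 2, 4, 2, 3, 2, 0
Reverse-coded (reversed = (0+4) − raw = 4 − raw):
  item 8: 4 − 2 = 2
Scored: 3, 3, 3, 3, 3, 2, 4, 2, 3, 2, 0
Total = 28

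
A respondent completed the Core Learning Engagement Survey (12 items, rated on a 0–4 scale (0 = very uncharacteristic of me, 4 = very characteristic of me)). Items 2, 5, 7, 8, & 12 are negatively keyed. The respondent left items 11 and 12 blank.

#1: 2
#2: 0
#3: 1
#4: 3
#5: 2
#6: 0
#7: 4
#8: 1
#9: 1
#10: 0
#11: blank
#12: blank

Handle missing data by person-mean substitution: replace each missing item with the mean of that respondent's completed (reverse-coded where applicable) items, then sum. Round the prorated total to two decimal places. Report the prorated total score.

Reverse-coded (reversed = (0+4) − raw = 4 − raw):
  item 2: 4 − 0 = 4
  item 5: 4 − 2 = 2
  item 7: 4 − 4 = 0
  item 8: 4 − 1 = 3
Completed scored items (10 of 12): 2, 4, 1, 3, 2, 0, 0, 3, 1, 0; sum = 16.
Person mean = 16 / 10 ≈ 1.6000
Prorated total = (16 / 10) × 12 = 19.20 (to 2 dp)

19.20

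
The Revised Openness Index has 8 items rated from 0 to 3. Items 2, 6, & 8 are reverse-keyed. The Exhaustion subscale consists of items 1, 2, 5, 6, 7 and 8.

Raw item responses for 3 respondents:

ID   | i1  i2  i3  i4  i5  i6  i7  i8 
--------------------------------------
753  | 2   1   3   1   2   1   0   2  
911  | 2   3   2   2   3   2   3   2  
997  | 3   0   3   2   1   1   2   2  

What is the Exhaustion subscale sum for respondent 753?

9

Respondent 753 raw: 2, 1, 3, 1, 2, 1, 0, 2.
Exhaustion items: 1, 2, 5, 6, 7, 8.
Reverse-coded (on a 0–3 scale, reversed = 3 − raw):
  item 1: 2
  item 2: 3 − 1 = 2
  item 5: 2
  item 6: 3 − 1 = 2
  item 7: 0
  item 8: 3 − 2 = 1
Sum = 2 + 2 + 2 + 2 + 0 + 1 = 9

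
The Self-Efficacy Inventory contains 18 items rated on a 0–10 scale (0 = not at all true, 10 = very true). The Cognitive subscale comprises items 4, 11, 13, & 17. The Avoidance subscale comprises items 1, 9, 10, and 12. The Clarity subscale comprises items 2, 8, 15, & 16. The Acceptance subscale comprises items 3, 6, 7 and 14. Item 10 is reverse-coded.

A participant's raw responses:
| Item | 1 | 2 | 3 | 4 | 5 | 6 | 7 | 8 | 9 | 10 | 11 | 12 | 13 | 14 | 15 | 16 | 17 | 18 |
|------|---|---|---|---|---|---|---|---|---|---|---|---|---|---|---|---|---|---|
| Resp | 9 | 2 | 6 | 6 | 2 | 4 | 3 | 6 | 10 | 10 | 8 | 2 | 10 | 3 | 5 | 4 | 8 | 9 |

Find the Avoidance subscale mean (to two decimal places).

Avoidance items: 1, 9, 10, 12.
Of these, item 10 is reverse-coded; reversed = (0+10) − raw = 10 − raw.
  item 1: 9
  item 9: 10
  item 10: 10 − 10 = 0
  item 12: 2
Sum = 9 + 10 + 0 + 2 = 21
Mean = 21 / 4 = 5.25

5.25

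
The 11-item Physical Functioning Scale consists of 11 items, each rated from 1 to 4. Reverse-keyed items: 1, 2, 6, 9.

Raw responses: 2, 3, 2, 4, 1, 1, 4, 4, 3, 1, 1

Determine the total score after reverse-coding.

Raw sum = 26. Reverse-keyed items: 1, 2, 6, 9; their raw sum = 9.
Each reversal replaces raw with 5 − raw, changing the total by 5 − 2·raw per item.
Total = 26 + 4·5 − 2·9 = 26 + 20 − 18 = 28

28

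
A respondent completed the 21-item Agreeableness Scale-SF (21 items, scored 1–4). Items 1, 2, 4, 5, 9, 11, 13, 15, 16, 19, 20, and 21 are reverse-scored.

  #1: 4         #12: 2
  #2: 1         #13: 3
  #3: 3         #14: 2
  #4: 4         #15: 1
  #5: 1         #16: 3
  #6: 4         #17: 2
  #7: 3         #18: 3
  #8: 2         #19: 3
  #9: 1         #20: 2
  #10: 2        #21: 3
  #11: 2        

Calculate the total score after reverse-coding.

55

Reversing items 1, 2, 4, 5, 9, 11, 13, 15, 16, 19, 20, and 21 with 5 − raw:
Total = (5−4) + (5−1) + 3 + (5−4) + (5−1) + 4 + 3 + 2 + (5−1) + 2 + (5−2) + 2 + (5−3) + 2 + (5−1) + (5−3) + 2 + 3 + (5−3) + (5−2) + (5−3)
      = 1 + 4 + 3 + 1 + 4 + 4 + 3 + 2 + 4 + 2 + 3 + 2 + 2 + 2 + 4 + 2 + 2 + 3 + 2 + 3 + 2 = 55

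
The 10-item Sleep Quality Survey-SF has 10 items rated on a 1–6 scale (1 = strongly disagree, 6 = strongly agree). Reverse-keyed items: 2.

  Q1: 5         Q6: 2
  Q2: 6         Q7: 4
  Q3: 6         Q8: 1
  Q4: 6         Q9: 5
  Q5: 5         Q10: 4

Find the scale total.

Reverse-coded items (reversed = (1+6) − raw = 7 − raw):
  item 2: 7 − 6 = 1
Scored items: 5, 1, 6, 6, 5, 2, 4, 1, 5, 4
Total = 5 + 1 + 6 + 6 + 5 + 2 + 4 + 1 + 5 + 4 = 39

39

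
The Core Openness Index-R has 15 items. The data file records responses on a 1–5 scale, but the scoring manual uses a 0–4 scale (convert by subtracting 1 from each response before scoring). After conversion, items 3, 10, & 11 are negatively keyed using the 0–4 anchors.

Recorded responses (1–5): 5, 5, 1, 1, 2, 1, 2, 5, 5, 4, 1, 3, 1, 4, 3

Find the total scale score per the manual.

34

Convert to 0–4: 4, 4, 0, 0, 1, 0, 1, 4, 4, 3, 0, 2, 0, 3, 2
Reverse-coded (reverse-coded value = 4 − response):
  item 3: 4 − 0 = 4
  item 10: 4 − 3 = 1
  item 11: 4 − 0 = 4
Scored: 4, 4, 4, 0, 1, 0, 1, 4, 4, 1, 4, 2, 0, 3, 2
Total = 34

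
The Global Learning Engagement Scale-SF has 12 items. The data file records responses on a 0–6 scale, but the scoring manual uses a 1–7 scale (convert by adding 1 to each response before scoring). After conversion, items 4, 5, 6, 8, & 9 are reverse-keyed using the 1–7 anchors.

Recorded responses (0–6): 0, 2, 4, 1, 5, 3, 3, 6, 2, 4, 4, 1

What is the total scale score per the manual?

43

Convert to 1–7: 1, 3, 5, 2, 6, 4, 4, 7, 3, 5, 5, 2
Reverse-coded (reversed = (1+7) − raw = 8 − raw):
  item 4: 8 − 2 = 6
  item 5: 8 − 6 = 2
  item 6: 8 − 4 = 4
  item 8: 8 − 7 = 1
  item 9: 8 − 3 = 5
Scored: 1, 3, 5, 6, 2, 4, 4, 1, 5, 5, 5, 2
Total = 43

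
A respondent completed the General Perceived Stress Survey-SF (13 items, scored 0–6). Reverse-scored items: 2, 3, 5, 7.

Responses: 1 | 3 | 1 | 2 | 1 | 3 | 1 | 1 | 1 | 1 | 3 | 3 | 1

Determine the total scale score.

Raw sum = 22. Reverse-scored items: 2, 3, 5, 7; their raw sum = 6.
Each reversal replaces raw with 6 − raw, changing the total by 6 − 2·raw per item.
Total = 22 + 4·6 − 2·6 = 22 + 24 − 12 = 34

34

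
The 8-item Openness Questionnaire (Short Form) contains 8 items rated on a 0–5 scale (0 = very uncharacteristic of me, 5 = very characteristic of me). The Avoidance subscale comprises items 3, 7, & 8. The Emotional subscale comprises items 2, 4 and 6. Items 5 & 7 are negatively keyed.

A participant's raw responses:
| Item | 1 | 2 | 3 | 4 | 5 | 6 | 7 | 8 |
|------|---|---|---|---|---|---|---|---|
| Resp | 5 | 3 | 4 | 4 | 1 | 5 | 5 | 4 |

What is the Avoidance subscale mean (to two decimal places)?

2.67

Avoidance items: 3, 7, 8.
Of these, item 7 is negatively keyed; reverse-coded value = 5 − response.
  item 3: 4
  item 7: 5 − 5 = 0
  item 8: 4
Sum = 4 + 0 + 4 = 8
Mean = 8 / 3 = 2.67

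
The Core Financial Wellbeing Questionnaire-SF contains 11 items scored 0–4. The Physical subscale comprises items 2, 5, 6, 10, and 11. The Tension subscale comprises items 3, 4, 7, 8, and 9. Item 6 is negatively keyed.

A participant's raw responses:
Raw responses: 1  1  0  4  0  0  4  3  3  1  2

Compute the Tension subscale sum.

Tension items: 3, 4, 7, 8, 9.
  item 3: 0
  item 4: 4
  item 7: 4
  item 8: 3
  item 9: 3
Sum = 0 + 4 + 4 + 3 + 3 = 14

14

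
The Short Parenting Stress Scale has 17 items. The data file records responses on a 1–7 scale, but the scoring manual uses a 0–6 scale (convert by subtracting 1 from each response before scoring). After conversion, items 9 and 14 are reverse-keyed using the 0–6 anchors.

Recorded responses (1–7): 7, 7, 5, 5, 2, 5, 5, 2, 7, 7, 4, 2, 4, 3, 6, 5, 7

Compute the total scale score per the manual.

Convert to 0–6: 6, 6, 4, 4, 1, 4, 4, 1, 6, 6, 3, 1, 3, 2, 5, 4, 6
Reverse-coded (on a 0–6 scale, reversed = 6 − raw):
  item 9: 6 − 6 = 0
  item 14: 6 − 2 = 4
Scored: 6, 6, 4, 4, 1, 4, 4, 1, 0, 6, 3, 1, 3, 4, 5, 4, 6
Total = 62

62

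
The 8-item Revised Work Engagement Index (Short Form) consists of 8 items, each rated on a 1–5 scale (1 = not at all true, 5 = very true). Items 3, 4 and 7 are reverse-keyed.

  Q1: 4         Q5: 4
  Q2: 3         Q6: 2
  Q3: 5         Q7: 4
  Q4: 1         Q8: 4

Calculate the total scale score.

Apply reverse scoring (reverse-coded value = 6 − response):
  item 3: 6 − 5 = 1
  item 4: 6 − 1 = 5
  item 7: 6 − 4 = 2
Scored responses: 4, 3, 1, 5, 4, 2, 2, 4
Total = 4 + 3 + 1 + 5 + 4 + 2 + 2 + 4 = 25

25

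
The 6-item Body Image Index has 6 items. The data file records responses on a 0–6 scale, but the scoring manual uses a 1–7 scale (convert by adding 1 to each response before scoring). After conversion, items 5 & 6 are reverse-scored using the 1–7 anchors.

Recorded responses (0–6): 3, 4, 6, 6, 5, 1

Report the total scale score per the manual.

Convert to 1–7: 4, 5, 7, 7, 6, 2
Reverse-coded (on a 1–7 scale, reversed = 8 − raw):
  item 5: 8 − 6 = 2
  item 6: 8 − 2 = 6
Scored: 4, 5, 7, 7, 2, 6
Total = 31

31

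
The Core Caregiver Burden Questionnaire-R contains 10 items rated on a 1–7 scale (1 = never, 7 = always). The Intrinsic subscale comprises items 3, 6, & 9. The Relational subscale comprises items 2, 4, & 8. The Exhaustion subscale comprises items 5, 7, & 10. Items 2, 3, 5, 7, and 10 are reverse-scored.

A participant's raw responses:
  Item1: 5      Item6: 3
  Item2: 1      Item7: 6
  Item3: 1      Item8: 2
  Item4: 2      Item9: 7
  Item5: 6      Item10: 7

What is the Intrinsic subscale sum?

Intrinsic items: 3, 6, 9.
Of these, item 3 is reverse-scored; reversed = (1+7) − raw = 8 − raw.
  item 3: 8 − 1 = 7
  item 6: 3
  item 9: 7
Sum = 7 + 3 + 7 = 17

17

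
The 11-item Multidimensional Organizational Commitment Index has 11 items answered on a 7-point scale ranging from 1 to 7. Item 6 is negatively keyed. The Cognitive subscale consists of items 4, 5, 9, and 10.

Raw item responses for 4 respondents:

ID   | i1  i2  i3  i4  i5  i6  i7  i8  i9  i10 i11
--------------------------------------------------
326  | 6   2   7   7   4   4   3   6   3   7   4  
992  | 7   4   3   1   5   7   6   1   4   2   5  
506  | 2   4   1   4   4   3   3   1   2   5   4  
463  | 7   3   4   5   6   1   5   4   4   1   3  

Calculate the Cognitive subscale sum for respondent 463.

16

Respondent 463 raw: 7, 3, 4, 5, 6, 1, 5, 4, 4, 1, 3.
Cognitive items: 4, 5, 9, 10.
Reverse-coded (reverse-coded value = 8 − response):
  item 4: 5
  item 5: 6
  item 9: 4
  item 10: 1
Sum = 5 + 6 + 4 + 1 = 16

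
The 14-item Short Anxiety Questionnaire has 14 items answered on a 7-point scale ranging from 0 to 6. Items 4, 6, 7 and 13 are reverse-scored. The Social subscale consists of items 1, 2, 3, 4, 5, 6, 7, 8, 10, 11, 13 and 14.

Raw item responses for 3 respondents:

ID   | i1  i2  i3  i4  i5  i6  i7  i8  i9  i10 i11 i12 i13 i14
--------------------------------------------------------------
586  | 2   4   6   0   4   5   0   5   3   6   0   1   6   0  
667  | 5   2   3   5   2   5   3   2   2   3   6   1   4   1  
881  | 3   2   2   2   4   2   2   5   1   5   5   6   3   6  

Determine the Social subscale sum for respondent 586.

40

Respondent 586 raw: 2, 4, 6, 0, 4, 5, 0, 5, 3, 6, 0, 1, 6, 0.
Social items: 1, 2, 3, 4, 5, 6, 7, 8, 10, 11, 13, 14.
Reverse-coded (on a 0–6 scale, reversed = 6 − raw):
  item 1: 2
  item 2: 4
  item 3: 6
  item 4: 6 − 0 = 6
  item 5: 4
  item 6: 6 − 5 = 1
  item 7: 6 − 0 = 6
  item 8: 5
  item 10: 6
  item 11: 0
  item 13: 6 − 6 = 0
  item 14: 0
Sum = 2 + 4 + 6 + 6 + 4 + 1 + 6 + 5 + 6 + 0 + 0 + 0 = 40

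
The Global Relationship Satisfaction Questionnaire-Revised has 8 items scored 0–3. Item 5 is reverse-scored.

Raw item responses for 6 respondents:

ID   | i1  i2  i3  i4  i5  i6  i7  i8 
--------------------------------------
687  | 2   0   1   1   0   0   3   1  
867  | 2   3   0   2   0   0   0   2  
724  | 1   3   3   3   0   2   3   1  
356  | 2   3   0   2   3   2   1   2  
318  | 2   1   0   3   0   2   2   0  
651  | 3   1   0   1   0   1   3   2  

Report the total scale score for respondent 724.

Respondent 724 raw: 1, 3, 3, 3, 0, 2, 3, 1.
Reverse-coded (on a 0–3 scale, reversed = 3 − raw):
  item 1: 1
  item 2: 3
  item 3: 3
  item 4: 3
  item 5: 3 − 0 = 3
  item 6: 2
  item 7: 3
  item 8: 1
Sum = 1 + 3 + 3 + 3 + 3 + 2 + 3 + 1 = 19

19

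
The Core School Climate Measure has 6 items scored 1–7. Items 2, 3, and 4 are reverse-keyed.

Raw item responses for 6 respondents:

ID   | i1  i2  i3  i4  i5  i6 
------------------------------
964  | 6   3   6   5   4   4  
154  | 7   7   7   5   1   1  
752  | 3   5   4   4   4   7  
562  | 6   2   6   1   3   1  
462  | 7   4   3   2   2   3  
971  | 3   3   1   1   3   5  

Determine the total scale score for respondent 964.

Respondent 964 raw: 6, 3, 6, 5, 4, 4.
Reverse-coded (reverse-coded value = 8 − response):
  item 1: 6
  item 2: 8 − 3 = 5
  item 3: 8 − 6 = 2
  item 4: 8 − 5 = 3
  item 5: 4
  item 6: 4
Sum = 6 + 5 + 2 + 3 + 4 + 4 = 24

24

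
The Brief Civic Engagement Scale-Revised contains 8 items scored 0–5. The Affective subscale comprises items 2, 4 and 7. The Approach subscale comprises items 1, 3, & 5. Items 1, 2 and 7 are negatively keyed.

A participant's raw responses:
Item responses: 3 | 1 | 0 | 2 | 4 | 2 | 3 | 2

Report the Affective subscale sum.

Affective items: 2, 4, 7.
Of these, items 2 and 7 are negatively keyed; reversed = (0+5) − raw = 5 − raw.
  item 2: 5 − 1 = 4
  item 4: 2
  item 7: 5 − 3 = 2
Sum = 4 + 2 + 2 = 8

8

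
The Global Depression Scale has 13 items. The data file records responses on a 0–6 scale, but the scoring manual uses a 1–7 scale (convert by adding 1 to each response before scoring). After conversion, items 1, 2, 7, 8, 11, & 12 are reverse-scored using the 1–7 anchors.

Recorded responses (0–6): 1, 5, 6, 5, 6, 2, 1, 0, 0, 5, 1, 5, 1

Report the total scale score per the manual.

61

Convert to 1–7: 2, 6, 7, 6, 7, 3, 2, 1, 1, 6, 2, 6, 2
Reverse-coded (reversed = (1+7) − raw = 8 − raw):
  item 1: 8 − 2 = 6
  item 2: 8 − 6 = 2
  item 7: 8 − 2 = 6
  item 8: 8 − 1 = 7
  item 11: 8 − 2 = 6
  item 12: 8 − 6 = 2
Scored: 6, 2, 7, 6, 7, 3, 6, 7, 1, 6, 6, 2, 2
Total = 61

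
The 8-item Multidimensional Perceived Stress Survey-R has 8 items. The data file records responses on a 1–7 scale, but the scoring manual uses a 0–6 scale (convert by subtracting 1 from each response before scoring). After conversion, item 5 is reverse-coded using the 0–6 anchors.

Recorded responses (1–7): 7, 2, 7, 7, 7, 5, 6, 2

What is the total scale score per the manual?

Convert to 0–6: 6, 1, 6, 6, 6, 4, 5, 1
Reverse-coded (reversed = (0+6) − raw = 6 − raw):
  item 5: 6 − 6 = 0
Scored: 6, 1, 6, 6, 0, 4, 5, 1
Total = 29

29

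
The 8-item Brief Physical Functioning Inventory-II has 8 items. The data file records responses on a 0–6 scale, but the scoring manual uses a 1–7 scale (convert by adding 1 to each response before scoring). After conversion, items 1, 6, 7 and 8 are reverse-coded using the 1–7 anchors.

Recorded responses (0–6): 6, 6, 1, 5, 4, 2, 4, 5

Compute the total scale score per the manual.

31

Convert to 1–7: 7, 7, 2, 6, 5, 3, 5, 6
Reverse-coded (reversed = (1+7) − raw = 8 − raw):
  item 1: 8 − 7 = 1
  item 6: 8 − 3 = 5
  item 7: 8 − 5 = 3
  item 8: 8 − 6 = 2
Scored: 1, 7, 2, 6, 5, 5, 3, 2
Total = 31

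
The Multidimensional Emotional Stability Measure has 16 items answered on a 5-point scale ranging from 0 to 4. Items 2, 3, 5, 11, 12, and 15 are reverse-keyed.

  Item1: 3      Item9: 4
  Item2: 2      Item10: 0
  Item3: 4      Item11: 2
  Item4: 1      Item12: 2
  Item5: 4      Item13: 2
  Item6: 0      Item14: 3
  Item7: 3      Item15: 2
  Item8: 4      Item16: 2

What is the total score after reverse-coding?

30

Reverse-keyed items use 4 − raw:
  item 2: 4 − 2 = 2
  item 3: 4 − 4 = 0
  item 5: 4 − 4 = 0
  item 11: 4 − 2 = 2
  item 12: 4 − 2 = 2
  item 15: 4 − 2 = 2
After reverse-coding: 3, 2, 0, 1, 0, 0, 3, 4, 4, 0, 2, 2, 2, 3, 2, 2
Total = 3 + 2 + 0 + 1 + 0 + 0 + 3 + 4 + 4 + 0 + 2 + 2 + 2 + 3 + 2 + 2 = 30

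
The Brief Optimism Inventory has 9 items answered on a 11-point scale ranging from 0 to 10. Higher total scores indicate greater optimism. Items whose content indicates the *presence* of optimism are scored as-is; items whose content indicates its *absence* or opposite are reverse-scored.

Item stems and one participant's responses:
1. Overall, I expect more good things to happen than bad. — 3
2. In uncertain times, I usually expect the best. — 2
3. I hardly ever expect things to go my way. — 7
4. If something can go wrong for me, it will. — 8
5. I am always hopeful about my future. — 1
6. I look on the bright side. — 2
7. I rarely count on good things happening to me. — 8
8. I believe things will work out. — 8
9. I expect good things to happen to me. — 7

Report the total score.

30

Items 3, 4, 7 describe the absence/opposite of optimism → reverse-score.
reverse-coded value = 10 − response.
  item 1: 3
  item 2: 2
  item 3: 10 − 7 = 3
  item 4: 10 − 8 = 2
  item 5: 1
  item 6: 2
  item 7: 10 − 8 = 2
  item 8: 8
  item 9: 7
Total = 3 + 2 + 3 + 2 + 1 + 2 + 2 + 8 + 7 = 30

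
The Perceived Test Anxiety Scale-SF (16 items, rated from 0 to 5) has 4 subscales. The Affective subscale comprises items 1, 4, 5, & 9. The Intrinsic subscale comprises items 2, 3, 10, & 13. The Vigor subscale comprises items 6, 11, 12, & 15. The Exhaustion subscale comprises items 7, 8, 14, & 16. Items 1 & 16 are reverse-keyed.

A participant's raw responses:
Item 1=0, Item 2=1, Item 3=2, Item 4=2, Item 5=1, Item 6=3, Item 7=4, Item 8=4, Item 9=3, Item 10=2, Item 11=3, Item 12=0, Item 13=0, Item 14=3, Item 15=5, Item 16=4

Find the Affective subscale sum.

11

Affective items: 1, 4, 5, 9.
Of these, item 1 is reverse-keyed; on a 0–5 scale, reversed = 5 − raw.
  item 1: 5 − 0 = 5
  item 4: 2
  item 5: 1
  item 9: 3
Sum = 5 + 2 + 1 + 3 = 11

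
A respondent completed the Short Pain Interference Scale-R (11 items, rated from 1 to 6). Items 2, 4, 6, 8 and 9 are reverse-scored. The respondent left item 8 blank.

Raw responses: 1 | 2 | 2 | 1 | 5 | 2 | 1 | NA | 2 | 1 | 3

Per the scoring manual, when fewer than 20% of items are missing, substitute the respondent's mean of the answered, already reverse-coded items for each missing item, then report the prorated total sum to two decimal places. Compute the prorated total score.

Reverse-coded (on a 1–6 scale, reversed = 7 − raw):
  item 2: 7 − 2 = 5
  item 4: 7 − 1 = 6
  item 6: 7 − 2 = 5
  item 9: 7 − 2 = 5
Completed scored items (10 of 11): 1, 5, 2, 6, 5, 5, 1, 5, 1, 3; sum = 34.
Person mean = 34 / 10 ≈ 3.4000
Prorated total = (34 / 10) × 11 = 37.40 (to 2 dp)

37.40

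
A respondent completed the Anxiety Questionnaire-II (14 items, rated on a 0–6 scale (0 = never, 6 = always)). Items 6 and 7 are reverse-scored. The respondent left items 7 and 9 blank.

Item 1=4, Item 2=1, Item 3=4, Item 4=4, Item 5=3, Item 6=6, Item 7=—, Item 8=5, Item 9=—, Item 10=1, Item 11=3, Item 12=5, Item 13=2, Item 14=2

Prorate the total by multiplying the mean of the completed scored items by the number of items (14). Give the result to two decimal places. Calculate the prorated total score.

39.67

Reverse-coded (reversed = (0+6) − raw = 6 − raw):
  item 6: 6 − 6 = 0
Completed scored items (12 of 14): 4, 1, 4, 4, 3, 0, 5, 1, 3, 5, 2, 2; sum = 34.
Person mean = 34 / 12 ≈ 2.8333
Prorated total = (34 / 12) × 14 = 39.67 (to 2 dp)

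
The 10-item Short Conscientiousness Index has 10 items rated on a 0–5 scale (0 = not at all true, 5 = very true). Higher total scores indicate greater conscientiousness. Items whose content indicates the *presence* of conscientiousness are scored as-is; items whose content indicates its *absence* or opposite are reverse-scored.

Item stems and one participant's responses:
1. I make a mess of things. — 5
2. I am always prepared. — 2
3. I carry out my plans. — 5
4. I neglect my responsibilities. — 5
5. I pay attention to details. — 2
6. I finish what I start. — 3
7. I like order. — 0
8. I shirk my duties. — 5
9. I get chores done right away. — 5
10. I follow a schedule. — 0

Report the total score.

17

Items 1, 4, 8 describe the absence/opposite of conscientiousness → reverse-score.
reverse-coded value = 5 − response.
  item 1: 5 − 5 = 0
  item 2: 2
  item 3: 5
  item 4: 5 − 5 = 0
  item 5: 2
  item 6: 3
  item 7: 0
  item 8: 5 − 5 = 0
  item 9: 5
  item 10: 0
Total = 0 + 2 + 5 + 0 + 2 + 3 + 0 + 0 + 5 + 0 = 17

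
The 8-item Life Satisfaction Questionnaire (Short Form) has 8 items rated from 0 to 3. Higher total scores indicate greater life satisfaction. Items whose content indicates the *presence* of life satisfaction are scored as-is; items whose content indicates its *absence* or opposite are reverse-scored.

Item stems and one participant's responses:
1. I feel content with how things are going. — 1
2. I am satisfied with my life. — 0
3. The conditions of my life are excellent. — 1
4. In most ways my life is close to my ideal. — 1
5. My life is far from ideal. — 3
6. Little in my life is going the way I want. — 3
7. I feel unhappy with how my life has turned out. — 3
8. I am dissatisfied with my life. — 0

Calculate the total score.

Items 5, 6, 7, 8 describe the absence/opposite of life satisfaction → reverse-score.
reverse-coded value = 3 − response.
  item 1: 1
  item 2: 0
  item 3: 1
  item 4: 1
  item 5: 3 − 3 = 0
  item 6: 3 − 3 = 0
  item 7: 3 − 3 = 0
  item 8: 3 − 0 = 3
Total = 1 + 0 + 1 + 1 + 0 + 0 + 0 + 3 = 6

6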